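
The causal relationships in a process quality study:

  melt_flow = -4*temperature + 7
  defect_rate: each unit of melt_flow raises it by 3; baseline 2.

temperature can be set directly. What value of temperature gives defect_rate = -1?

temperature = 2

Substituting into the defect_rate equation gives defect_rate = -12*temperature + 23.
Solve -12*temperature + 23 = -1: temperature = (-1 - 23) / -12 = 2.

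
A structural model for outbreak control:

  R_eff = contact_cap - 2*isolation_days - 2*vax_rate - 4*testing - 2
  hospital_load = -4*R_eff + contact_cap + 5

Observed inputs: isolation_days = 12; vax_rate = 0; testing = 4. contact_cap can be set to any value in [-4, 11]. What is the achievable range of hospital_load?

140 to 185

Substituting into the R_eff equation gives R_eff = contact_cap - 42.
Substituting into the hospital_load equation gives hospital_load = -3*contact_cap + 173.
Linear in contact_cap, so extremes are at the endpoints: contact_cap = -4 gives hospital_load = 185; contact_cap = 11 gives hospital_load = 140.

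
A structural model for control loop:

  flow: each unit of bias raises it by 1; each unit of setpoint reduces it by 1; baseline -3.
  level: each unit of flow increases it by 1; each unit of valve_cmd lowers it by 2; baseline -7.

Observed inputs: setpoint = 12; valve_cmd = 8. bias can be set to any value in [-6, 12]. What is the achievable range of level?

-44 to -26

Substituting into the flow equation gives flow = bias - 15.
Substituting into the level equation gives level = bias - 38.
Linear in bias, so extremes are at the endpoints: bias = -6 gives level = -44; bias = 12 gives level = -26.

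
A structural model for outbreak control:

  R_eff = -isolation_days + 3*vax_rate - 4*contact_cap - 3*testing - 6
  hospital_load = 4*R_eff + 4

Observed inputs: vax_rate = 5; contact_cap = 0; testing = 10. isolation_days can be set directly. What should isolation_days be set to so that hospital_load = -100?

Substituting into the R_eff equation gives R_eff = -isolation_days - 21.
hospital_load becomes -4*isolation_days - 80.
Solve -4*isolation_days - 80 = -100: isolation_days = (-100 + 80) / -4 = 5.

isolation_days = 5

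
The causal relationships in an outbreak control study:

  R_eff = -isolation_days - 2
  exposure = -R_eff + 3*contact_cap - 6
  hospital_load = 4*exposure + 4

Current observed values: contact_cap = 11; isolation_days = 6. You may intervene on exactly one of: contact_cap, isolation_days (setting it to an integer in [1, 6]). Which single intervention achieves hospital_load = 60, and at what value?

Intervening on contact_cap: with other inputs at their observed values, hospital_load = 12*contact_cap + 12. Solving for 60 gives contact_cap = 4, within [1, 6].
Intervening on isolation_days: hospital_load = 4*isolation_days + 120. Reaching 60 requires isolation_days = -15, outside [1, 6].

set contact_cap = 4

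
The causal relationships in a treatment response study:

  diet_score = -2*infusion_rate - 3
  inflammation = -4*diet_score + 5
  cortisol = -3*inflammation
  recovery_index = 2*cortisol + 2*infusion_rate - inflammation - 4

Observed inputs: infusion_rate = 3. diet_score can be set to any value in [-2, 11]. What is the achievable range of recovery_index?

Intervening on diet_score fixes its value directly, overriding its dependence on infusion_rate.
Substituting into the cortisol equation gives cortisol = 12*diet_score - 15.
Substituting into the recovery_index equation gives recovery_index = 28*diet_score - 33.
Linear in diet_score, so extremes are at the endpoints: diet_score = -2 gives recovery_index = -89; diet_score = 11 gives recovery_index = 275.

-89 to 275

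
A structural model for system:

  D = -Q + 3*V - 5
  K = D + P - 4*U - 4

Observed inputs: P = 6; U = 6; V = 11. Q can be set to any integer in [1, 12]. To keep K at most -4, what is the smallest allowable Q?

Substituting into the D equation gives D = -Q + 28.
Substituting into the K equation gives K = -Q + 6.
Require -Q + 6 ≤ -4, so Q ≥ 10.
The smallest integer in [1, 12] satisfying this is 10.

Q = 10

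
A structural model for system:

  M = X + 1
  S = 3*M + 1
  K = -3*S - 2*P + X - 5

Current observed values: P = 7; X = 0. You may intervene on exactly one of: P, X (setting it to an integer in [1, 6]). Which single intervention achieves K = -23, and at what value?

set P = 3

Intervening on P: with other inputs at their observed values, K = -2*P - 17. Solving for -23 gives P = 3, within [1, 6].
Intervening on X: K = -8*X - 31. Reaching -23 requires X = -1, outside [1, 6].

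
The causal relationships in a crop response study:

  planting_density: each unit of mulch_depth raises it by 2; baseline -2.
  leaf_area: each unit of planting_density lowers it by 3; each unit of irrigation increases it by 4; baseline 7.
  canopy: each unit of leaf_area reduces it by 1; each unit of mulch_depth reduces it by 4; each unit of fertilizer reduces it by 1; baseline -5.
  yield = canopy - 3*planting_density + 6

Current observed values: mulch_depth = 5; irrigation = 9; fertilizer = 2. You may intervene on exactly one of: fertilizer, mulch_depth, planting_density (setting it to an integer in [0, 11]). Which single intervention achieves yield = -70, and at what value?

Intervening on fertilizer: with other inputs at their observed values, yield = -fertilizer - 62. Solving for -70 gives fertilizer = 8, within [0, 11].
Intervening on mulch_depth: yield = -4*mulch_depth - 44. Reaching -70 requires mulch_depth = 13/2, not an integer.
Intervening on planting_density: the paths from planting_density to yield cancel (net effect zero), leaving yield = -64; -70 is unreachable this way.

set fertilizer = 8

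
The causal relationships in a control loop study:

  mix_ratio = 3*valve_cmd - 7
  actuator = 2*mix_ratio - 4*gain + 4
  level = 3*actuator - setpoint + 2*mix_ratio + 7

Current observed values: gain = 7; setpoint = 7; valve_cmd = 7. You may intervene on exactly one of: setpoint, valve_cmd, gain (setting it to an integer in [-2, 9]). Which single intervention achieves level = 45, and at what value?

set setpoint = 2

Intervening on setpoint: with other inputs at their observed values, level = -setpoint + 47. Solving for 45 gives setpoint = 2, within [-2, 9].
Intervening on valve_cmd: level = 24*valve_cmd - 128. Reaching 45 requires valve_cmd = 173/24, not an integer.
Intervening on gain: level = -12*gain + 124. Reaching 45 requires gain = 79/12, not an integer.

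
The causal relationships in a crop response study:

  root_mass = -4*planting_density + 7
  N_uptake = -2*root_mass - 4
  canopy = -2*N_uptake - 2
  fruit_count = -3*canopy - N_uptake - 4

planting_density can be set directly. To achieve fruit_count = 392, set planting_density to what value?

planting_density = 12

Substituting into the N_uptake equation gives N_uptake = 8*planting_density - 18.
Substituting into the canopy equation gives canopy = -16*planting_density + 34.
fruit_count becomes 40*planting_density - 88.
Solve 40*planting_density - 88 = 392: planting_density = (392 + 88) / 40 = 12.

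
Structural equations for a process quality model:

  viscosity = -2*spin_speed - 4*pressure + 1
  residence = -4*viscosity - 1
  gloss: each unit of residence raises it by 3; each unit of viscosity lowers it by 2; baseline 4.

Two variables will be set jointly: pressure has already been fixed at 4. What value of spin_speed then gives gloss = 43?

With pressure held at 4:
Substituting into the viscosity equation gives viscosity = -2*spin_speed - 15.
Substituting into the residence equation gives residence = 8*spin_speed + 59.
gloss becomes 28*spin_speed + 211.
Solve 28*spin_speed + 211 = 43: spin_speed = (43 - 211) / 28 = -6.

spin_speed = -6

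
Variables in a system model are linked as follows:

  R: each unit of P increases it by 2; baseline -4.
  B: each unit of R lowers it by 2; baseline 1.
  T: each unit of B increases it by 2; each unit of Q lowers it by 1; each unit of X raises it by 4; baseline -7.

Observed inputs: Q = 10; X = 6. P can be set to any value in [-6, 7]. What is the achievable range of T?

Substituting into the B equation gives B = -4*P + 9.
T becomes -8*P + 25.
Linear in P, so extremes are at the endpoints: P = -6 gives T = 73; P = 7 gives T = -31.

-31 to 73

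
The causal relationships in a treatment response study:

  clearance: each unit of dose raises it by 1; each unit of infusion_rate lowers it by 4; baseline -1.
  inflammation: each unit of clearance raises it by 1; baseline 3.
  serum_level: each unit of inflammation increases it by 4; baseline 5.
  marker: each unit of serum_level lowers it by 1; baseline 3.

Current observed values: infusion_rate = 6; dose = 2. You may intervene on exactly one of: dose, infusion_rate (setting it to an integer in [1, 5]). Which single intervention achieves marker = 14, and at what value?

Intervening on dose: marker = -4*dose + 86. Reaching 14 requires dose = 18, outside [1, 5].
Intervening on infusion_rate: with other inputs at their observed values, marker = 16*infusion_rate - 18. Solving for 14 gives infusion_rate = 2, within [1, 5].

set infusion_rate = 2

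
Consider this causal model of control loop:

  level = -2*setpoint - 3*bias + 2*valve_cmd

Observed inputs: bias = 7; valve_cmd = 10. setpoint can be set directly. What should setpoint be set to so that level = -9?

Substituting into the level equation gives level = -2*setpoint - 1.
Solve -2*setpoint - 1 = -9: setpoint = (-9 + 1) / -2 = 4.

setpoint = 4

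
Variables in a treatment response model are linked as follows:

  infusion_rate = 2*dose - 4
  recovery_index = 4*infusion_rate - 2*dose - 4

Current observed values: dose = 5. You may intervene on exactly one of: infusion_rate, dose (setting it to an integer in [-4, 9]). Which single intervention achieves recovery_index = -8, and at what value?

Intervening on infusion_rate: recovery_index = 4*infusion_rate - 14. Reaching -8 requires infusion_rate = 3/2, not an integer.
Intervening on dose: with other inputs at their observed values, recovery_index = 6*dose - 20. Solving for -8 gives dose = 2, within [-4, 9].

set dose = 2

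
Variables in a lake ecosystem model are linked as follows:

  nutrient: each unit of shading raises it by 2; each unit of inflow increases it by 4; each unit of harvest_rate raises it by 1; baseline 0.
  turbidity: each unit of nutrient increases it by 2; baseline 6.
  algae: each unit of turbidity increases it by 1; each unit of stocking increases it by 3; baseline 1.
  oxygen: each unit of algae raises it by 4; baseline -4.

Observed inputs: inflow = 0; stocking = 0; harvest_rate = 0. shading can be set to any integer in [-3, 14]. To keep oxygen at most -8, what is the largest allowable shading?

Substituting into the nutrient equation gives nutrient = 2*shading.
Substituting into the turbidity equation gives turbidity = 4*shading + 6.
Substituting into the algae equation gives algae = 4*shading + 7.
Substituting into the oxygen equation gives oxygen = 16*shading + 24.
Require 16*shading + 24 ≤ -8, so shading ≤ -2.
The largest integer in [-3, 14] satisfying this is -2.

shading = -2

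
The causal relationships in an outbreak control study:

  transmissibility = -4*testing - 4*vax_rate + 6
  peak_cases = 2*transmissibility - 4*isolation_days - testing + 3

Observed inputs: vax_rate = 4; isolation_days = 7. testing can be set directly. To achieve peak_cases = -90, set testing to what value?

testing = 5

Substituting into the transmissibility equation gives transmissibility = -4*testing - 10.
peak_cases becomes -9*testing - 45.
Solve -9*testing - 45 = -90: testing = (-90 + 45) / -9 = 5.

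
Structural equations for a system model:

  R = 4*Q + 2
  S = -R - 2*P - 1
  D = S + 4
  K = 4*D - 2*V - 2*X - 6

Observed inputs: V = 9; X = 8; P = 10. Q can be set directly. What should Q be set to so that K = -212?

Substituting into the S equation gives S = -4*Q - 23.
Substituting into the D equation gives D = -4*Q - 19.
This gives K = -16*Q - 116.
Solve -16*Q - 116 = -212: Q = (-212 + 116) / -16 = 6.

Q = 6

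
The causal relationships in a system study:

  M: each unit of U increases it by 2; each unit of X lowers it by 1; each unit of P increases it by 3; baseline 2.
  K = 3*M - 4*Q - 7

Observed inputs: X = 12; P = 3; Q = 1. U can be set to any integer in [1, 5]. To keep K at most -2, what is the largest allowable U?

U = 2

Substituting into the M equation gives M = 2*U - 1.
Substituting into the K equation gives K = 6*U - 14.
Require 6*U - 14 ≤ -2, so U ≤ 2.
The largest integer in [1, 5] satisfying this is 2.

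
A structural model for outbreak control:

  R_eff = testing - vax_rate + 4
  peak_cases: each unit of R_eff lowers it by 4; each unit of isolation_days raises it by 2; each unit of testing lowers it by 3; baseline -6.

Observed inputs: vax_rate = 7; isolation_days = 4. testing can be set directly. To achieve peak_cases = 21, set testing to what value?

Substituting into the R_eff equation gives R_eff = testing - 3.
peak_cases becomes -7*testing + 14.
Solve -7*testing + 14 = 21: testing = (21 - 14) / -7 = -1.

testing = -1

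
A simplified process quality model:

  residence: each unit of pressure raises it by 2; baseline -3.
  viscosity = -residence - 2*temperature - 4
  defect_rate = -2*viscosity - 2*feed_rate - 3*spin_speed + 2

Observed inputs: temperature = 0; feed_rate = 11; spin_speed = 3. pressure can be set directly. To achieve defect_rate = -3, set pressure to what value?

pressure = 6

Substituting into the viscosity equation gives viscosity = -2*pressure - 1.
So defect_rate = 4*pressure - 27.
Solve 4*pressure - 27 = -3: pressure = (-3 + 27) / 4 = 6.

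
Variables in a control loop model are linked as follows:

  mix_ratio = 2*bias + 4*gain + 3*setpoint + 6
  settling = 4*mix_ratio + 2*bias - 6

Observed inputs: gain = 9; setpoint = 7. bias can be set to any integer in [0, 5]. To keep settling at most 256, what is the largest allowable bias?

Substituting into the mix_ratio equation gives mix_ratio = 2*bias + 63.
Substituting into the settling equation gives settling = 10*bias + 246.
Require 10*bias + 246 ≤ 256, so bias ≤ 1.
The largest integer in [0, 5] satisfying this is 1.

bias = 1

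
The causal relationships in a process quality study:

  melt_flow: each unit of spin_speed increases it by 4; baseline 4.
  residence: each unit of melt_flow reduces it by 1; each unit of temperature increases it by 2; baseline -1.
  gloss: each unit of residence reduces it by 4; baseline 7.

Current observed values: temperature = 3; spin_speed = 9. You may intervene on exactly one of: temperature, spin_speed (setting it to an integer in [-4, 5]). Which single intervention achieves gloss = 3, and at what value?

set spin_speed = 0

Intervening on temperature: gloss = -8*temperature + 171. Reaching 3 requires temperature = 21, outside [-4, 5].
Intervening on spin_speed: with other inputs at their observed values, gloss = 16*spin_speed + 3. Solving for 3 gives spin_speed = 0, within [-4, 5].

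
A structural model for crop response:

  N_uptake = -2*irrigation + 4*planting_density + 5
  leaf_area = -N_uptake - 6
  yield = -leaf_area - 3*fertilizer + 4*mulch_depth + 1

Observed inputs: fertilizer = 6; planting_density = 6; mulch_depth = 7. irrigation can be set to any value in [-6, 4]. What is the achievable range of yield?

38 to 58

Substituting into the N_uptake equation gives N_uptake = -2*irrigation + 29.
Substituting into the leaf_area equation gives leaf_area = 2*irrigation - 35.
yield becomes -2*irrigation + 46.
Linear in irrigation, so extremes are at the endpoints: irrigation = -6 gives yield = 58; irrigation = 4 gives yield = 38.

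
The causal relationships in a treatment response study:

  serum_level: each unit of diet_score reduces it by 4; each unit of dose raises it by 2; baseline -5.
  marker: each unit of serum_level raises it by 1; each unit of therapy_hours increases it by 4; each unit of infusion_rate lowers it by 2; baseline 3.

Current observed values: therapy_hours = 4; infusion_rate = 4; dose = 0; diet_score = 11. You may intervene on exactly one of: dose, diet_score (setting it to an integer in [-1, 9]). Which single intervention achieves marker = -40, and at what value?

set dose = -1

Intervening on dose: with other inputs at their observed values, marker = 2*dose - 38. Solving for -40 gives dose = -1, within [-1, 9].
Intervening on diet_score: marker = -4*diet_score + 6. Reaching -40 requires diet_score = 23/2, not an integer.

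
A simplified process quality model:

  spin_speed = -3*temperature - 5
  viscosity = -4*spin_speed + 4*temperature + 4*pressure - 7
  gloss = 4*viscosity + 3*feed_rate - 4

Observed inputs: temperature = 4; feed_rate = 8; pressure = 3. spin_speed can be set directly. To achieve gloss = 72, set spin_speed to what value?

Intervening on spin_speed fixes its value directly, overriding its dependence on temperature.
Substituting into the viscosity equation gives viscosity = -4*spin_speed + 21.
Substituting into the gloss equation gives gloss = -16*spin_speed + 104.
Solve -16*spin_speed + 104 = 72: spin_speed = (72 - 104) / -16 = 2.

spin_speed = 2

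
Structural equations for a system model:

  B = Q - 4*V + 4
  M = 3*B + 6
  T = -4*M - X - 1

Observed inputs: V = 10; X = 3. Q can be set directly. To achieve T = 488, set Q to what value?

Q = -7

Substituting into the B equation gives B = Q - 36.
M becomes 3*Q - 102.
T becomes -12*Q + 404.
Solve -12*Q + 404 = 488: Q = (488 - 404) / -12 = -7.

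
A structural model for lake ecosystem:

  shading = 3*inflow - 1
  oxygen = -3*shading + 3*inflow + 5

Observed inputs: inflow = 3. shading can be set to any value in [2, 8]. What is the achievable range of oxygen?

-10 to 8

Intervening on shading fixes its value directly, overriding its dependence on inflow.
Substituting into the oxygen equation gives oxygen = -3*shading + 14.
Linear in shading, so extremes are at the endpoints: shading = 2 gives oxygen = 8; shading = 8 gives oxygen = -10.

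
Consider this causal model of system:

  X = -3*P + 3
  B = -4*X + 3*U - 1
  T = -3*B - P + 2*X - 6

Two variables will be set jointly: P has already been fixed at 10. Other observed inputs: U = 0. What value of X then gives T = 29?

With P held at 10:
Intervening on X fixes its value directly, overriding its dependence on P.
Substituting into the B equation gives B = -4*X - 1.
This gives T = 14*X - 13.
Solve 14*X - 13 = 29: X = (29 + 13) / 14 = 3.

X = 3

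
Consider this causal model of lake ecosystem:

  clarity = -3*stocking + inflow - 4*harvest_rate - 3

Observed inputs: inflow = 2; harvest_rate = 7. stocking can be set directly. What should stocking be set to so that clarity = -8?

Substituting into the clarity equation gives clarity = -3*stocking - 29.
Solve -3*stocking - 29 = -8: stocking = (-8 + 29) / -3 = -7.

stocking = -7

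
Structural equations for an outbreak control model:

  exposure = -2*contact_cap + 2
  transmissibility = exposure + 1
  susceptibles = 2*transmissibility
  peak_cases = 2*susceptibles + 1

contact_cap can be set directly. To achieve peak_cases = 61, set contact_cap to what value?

Substituting into the transmissibility equation gives transmissibility = -2*contact_cap + 3.
Substituting into the susceptibles equation gives susceptibles = -4*contact_cap + 6.
Substituting into the peak_cases equation gives peak_cases = -8*contact_cap + 13.
Solve -8*contact_cap + 13 = 61: contact_cap = (61 - 13) / -8 = -6.

contact_cap = -6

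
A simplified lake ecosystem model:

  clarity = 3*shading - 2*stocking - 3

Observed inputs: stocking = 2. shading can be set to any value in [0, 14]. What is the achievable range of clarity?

Substituting into the clarity equation gives clarity = 3*shading - 7.
Linear in shading, so extremes are at the endpoints: shading = 0 gives clarity = -7; shading = 14 gives clarity = 35.

-7 to 35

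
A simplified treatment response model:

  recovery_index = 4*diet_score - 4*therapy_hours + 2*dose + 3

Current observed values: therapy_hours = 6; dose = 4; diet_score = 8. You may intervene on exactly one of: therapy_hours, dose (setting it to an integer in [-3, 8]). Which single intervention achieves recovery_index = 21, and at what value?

set dose = 5

Intervening on therapy_hours: recovery_index = -4*therapy_hours + 43. Reaching 21 requires therapy_hours = 11/2, not an integer.
Intervening on dose: with other inputs at their observed values, recovery_index = 2*dose + 11. Solving for 21 gives dose = 5, within [-3, 8].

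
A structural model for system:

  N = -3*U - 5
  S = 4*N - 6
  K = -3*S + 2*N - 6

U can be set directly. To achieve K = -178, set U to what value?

Substituting into the S equation gives S = -12*U - 26.
K becomes 30*U + 62.
Solve 30*U + 62 = -178: U = (-178 - 62) / 30 = -8.

U = -8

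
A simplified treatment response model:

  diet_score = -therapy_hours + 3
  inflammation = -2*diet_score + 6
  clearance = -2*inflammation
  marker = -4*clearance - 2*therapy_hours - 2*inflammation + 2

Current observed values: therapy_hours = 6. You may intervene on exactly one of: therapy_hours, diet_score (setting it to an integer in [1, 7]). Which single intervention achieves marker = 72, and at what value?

Intervening on therapy_hours: with other inputs at their observed values, marker = 10*therapy_hours + 2. Solving for 72 gives therapy_hours = 7, within [1, 7].
Intervening on diet_score: marker = -12*diet_score + 26. Reaching 72 requires diet_score = -23/6, not an integer.

set therapy_hours = 7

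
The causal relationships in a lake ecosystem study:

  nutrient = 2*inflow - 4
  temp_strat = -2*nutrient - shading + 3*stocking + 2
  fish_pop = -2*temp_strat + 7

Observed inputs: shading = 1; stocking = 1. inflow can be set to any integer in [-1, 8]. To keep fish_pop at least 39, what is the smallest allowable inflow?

inflow = 7

Substituting into the temp_strat equation gives temp_strat = -4*inflow + 12.
Substituting into the fish_pop equation gives fish_pop = 8*inflow - 17.
Require 8*inflow - 17 ≥ 39, so inflow ≥ 7.
The smallest integer in [-1, 8] satisfying this is 7.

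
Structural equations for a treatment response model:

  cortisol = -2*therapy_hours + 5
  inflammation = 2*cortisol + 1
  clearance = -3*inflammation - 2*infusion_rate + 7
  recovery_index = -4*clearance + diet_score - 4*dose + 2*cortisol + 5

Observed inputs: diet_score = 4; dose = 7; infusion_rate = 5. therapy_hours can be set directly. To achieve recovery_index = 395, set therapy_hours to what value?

Substituting into the inflammation equation gives inflammation = -4*therapy_hours + 11.
Substituting into the clearance equation gives clearance = 12*therapy_hours - 36.
Substituting into the recovery_index equation gives recovery_index = -52*therapy_hours + 135.
Solve -52*therapy_hours + 135 = 395: therapy_hours = (395 - 135) / -52 = -5.

therapy_hours = -5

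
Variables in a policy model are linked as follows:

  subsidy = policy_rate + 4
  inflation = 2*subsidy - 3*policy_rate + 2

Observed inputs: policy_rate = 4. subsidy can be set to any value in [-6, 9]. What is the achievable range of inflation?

Intervening on subsidy fixes its value directly, overriding its dependence on policy_rate.
Substituting into the inflation equation gives inflation = 2*subsidy - 10.
Linear in subsidy, so extremes are at the endpoints: subsidy = -6 gives inflation = -22; subsidy = 9 gives inflation = 8.

-22 to 8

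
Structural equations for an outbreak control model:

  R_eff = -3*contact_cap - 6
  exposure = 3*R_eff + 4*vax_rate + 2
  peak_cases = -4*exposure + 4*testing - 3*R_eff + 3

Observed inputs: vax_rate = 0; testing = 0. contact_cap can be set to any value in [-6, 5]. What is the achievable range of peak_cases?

Substituting into the exposure equation gives exposure = -9*contact_cap - 16.
Substituting into the peak_cases equation gives peak_cases = 45*contact_cap + 85.
Linear in contact_cap, so extremes are at the endpoints: contact_cap = -6 gives peak_cases = -185; contact_cap = 5 gives peak_cases = 310.

-185 to 310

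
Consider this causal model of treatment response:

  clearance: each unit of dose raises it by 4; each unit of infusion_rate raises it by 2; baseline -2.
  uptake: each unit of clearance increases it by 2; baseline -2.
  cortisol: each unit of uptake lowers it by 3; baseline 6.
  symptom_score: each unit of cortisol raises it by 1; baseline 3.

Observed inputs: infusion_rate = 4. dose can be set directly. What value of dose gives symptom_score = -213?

dose = 8

Substituting into the clearance equation gives clearance = 4*dose + 6.
So uptake = 8*dose + 10.
Substituting into the cortisol equation gives cortisol = -24*dose - 24.
symptom_score becomes -24*dose - 21.
Solve -24*dose - 21 = -213: dose = (-213 + 21) / -24 = 8.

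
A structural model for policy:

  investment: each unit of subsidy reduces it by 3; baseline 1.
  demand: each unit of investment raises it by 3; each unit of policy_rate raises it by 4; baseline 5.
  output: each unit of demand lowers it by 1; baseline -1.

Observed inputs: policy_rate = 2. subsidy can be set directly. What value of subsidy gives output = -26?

Substituting into the demand equation gives demand = -9*subsidy + 16.
output becomes 9*subsidy - 17.
Solve 9*subsidy - 17 = -26: subsidy = (-26 + 17) / 9 = -1.

subsidy = -1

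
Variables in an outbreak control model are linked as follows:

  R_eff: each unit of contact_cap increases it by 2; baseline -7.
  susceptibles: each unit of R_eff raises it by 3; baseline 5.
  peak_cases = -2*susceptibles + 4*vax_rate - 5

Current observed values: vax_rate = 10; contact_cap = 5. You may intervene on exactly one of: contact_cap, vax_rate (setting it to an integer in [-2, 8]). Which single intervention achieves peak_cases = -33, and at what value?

set vax_rate = 0

Intervening on contact_cap: peak_cases = -12*contact_cap + 67. Reaching -33 requires contact_cap = 25/3, not an integer.
Intervening on vax_rate: with other inputs at their observed values, peak_cases = 4*vax_rate - 33. Solving for -33 gives vax_rate = 0, within [-2, 8].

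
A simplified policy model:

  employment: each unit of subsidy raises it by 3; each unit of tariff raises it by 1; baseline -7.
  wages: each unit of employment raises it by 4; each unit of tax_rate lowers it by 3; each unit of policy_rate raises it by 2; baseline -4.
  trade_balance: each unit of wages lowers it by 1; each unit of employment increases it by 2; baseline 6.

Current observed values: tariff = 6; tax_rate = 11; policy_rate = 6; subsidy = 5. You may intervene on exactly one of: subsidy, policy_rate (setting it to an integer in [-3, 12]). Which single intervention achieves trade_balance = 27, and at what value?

set subsidy = 1

Intervening on subsidy: with other inputs at their observed values, trade_balance = -6*subsidy + 33. Solving for 27 gives subsidy = 1, within [-3, 12].
Intervening on policy_rate: trade_balance = -2*policy_rate + 15. Reaching 27 requires policy_rate = -6, outside [-3, 12].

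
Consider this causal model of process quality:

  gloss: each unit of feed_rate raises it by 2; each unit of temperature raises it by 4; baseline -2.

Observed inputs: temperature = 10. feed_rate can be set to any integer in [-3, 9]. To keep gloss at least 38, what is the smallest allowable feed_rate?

feed_rate = 0

Substituting into the gloss equation gives gloss = 2*feed_rate + 38.
Require 2*feed_rate + 38 ≥ 38, so feed_rate ≥ 0.
The smallest integer in [-3, 9] satisfying this is 0.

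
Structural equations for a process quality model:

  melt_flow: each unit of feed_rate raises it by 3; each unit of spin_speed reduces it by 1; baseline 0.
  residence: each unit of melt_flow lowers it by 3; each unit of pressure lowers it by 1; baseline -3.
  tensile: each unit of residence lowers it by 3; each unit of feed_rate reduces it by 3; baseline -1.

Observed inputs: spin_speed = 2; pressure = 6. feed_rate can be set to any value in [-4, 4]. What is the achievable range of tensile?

-88 to 104

Substituting into the melt_flow equation gives melt_flow = 3*feed_rate - 2.
Substituting into the residence equation gives residence = -9*feed_rate - 3.
Substituting into the tensile equation gives tensile = 24*feed_rate + 8.
Linear in feed_rate, so extremes are at the endpoints: feed_rate = -4 gives tensile = -88; feed_rate = 4 gives tensile = 104.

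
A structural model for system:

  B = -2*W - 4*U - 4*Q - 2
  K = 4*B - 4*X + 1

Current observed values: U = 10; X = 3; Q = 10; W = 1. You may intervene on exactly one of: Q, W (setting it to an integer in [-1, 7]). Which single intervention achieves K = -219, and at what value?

Intervening on Q: with other inputs at their observed values, K = -16*Q - 187. Solving for -219 gives Q = 2, within [-1, 7].
Intervening on W: K = -8*W - 339. Reaching -219 requires W = -15, outside [-1, 7].

set Q = 2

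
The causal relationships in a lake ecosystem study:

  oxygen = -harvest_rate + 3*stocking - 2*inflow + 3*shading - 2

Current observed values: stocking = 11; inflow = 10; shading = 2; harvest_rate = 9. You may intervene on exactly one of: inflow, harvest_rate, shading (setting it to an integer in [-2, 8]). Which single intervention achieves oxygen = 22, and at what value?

Intervening on inflow: with other inputs at their observed values, oxygen = -2*inflow + 28. Solving for 22 gives inflow = 3, within [-2, 8].
Intervening on harvest_rate: oxygen = -harvest_rate + 17. Reaching 22 requires harvest_rate = -5, outside [-2, 8].
Intervening on shading: oxygen = 3*shading + 2. Reaching 22 requires shading = 20/3, not an integer.

set inflow = 3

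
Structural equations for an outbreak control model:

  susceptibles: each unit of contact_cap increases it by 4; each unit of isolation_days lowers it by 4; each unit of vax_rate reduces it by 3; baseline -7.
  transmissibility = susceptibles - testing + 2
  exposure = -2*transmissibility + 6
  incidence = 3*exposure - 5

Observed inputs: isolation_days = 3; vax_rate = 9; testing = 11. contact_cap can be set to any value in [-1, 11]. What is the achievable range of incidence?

Substituting into the susceptibles equation gives susceptibles = 4*contact_cap - 46.
Substituting into the transmissibility equation gives transmissibility = 4*contact_cap - 55.
Substituting into the exposure equation gives exposure = -8*contact_cap + 116.
Substituting into the incidence equation gives incidence = -24*contact_cap + 343.
Linear in contact_cap, so extremes are at the endpoints: contact_cap = -1 gives incidence = 367; contact_cap = 11 gives incidence = 79.

79 to 367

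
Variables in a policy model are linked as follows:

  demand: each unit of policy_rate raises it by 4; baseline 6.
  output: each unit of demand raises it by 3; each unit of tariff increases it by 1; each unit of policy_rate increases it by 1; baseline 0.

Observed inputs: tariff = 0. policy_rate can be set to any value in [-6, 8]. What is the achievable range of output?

-60 to 122

Substituting into the output equation gives output = 13*policy_rate + 18.
Linear in policy_rate, so extremes are at the endpoints: policy_rate = -6 gives output = -60; policy_rate = 8 gives output = 122.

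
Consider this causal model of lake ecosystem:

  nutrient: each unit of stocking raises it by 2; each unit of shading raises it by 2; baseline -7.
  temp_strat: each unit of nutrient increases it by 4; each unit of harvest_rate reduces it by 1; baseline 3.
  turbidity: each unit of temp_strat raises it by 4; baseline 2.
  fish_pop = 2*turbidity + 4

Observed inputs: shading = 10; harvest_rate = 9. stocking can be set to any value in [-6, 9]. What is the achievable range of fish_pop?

Substituting into the nutrient equation gives nutrient = 2*stocking + 13.
So temp_strat = 8*stocking + 46.
So turbidity = 32*stocking + 186.
Substituting into the fish_pop equation gives fish_pop = 64*stocking + 376.
Linear in stocking, so extremes are at the endpoints: stocking = -6 gives fish_pop = -8; stocking = 9 gives fish_pop = 952.

-8 to 952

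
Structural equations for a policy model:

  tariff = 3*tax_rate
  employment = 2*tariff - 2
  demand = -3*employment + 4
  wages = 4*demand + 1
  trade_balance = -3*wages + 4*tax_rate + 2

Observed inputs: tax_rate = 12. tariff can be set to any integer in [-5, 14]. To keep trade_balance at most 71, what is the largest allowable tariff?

tariff = 2

Intervening on tariff fixes its value directly, overriding its dependence on tax_rate.
Substituting into the demand equation gives demand = -6*tariff + 10.
Substituting into the wages equation gives wages = -24*tariff + 41.
Substituting into the trade_balance equation gives trade_balance = 72*tariff - 73.
Require 72*tariff - 73 ≤ 71, so tariff ≤ 2.
The largest integer in [-5, 14] satisfying this is 2.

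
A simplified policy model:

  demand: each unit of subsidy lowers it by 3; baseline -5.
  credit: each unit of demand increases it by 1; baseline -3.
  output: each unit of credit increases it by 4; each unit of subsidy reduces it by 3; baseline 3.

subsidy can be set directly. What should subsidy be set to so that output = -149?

Substituting into the credit equation gives credit = -3*subsidy - 8.
Substituting into the output equation gives output = -15*subsidy - 29.
Solve -15*subsidy - 29 = -149: subsidy = (-149 + 29) / -15 = 8.

subsidy = 8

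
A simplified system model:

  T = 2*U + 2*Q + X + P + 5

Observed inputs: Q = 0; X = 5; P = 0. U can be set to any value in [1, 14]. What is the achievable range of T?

Substituting into the T equation gives T = 2*U + 10.
Linear in U, so extremes are at the endpoints: U = 1 gives T = 12; U = 14 gives T = 38.

12 to 38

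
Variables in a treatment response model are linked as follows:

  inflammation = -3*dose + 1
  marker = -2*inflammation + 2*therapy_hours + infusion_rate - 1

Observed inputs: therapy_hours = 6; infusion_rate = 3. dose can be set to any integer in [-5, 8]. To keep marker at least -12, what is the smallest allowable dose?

Substituting into the marker equation gives marker = 6*dose + 12.
Require 6*dose + 12 ≥ -12, so dose ≥ -4.
The smallest integer in [-5, 8] satisfying this is -4.

dose = -4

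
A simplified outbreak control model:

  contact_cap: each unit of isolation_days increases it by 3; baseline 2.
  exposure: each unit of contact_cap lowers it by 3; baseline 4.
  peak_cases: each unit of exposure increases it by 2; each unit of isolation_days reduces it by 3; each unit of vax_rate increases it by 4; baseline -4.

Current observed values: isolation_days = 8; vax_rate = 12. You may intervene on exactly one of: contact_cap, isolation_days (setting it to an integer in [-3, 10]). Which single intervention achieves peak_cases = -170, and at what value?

set isolation_days = 10

Intervening on contact_cap: peak_cases = -6*contact_cap + 28. Reaching -170 requires contact_cap = 33, outside [-3, 10].
Intervening on isolation_days: with other inputs at their observed values, peak_cases = -21*isolation_days + 40. Solving for -170 gives isolation_days = 10, within [-3, 10].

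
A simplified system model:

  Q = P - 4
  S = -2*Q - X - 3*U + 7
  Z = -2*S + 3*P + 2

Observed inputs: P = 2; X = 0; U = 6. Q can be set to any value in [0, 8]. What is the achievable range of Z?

Intervening on Q fixes its value directly, overriding its dependence on P.
Substituting into the S equation gives S = -2*Q - 11.
Substituting into the Z equation gives Z = 4*Q + 30.
Linear in Q, so extremes are at the endpoints: Q = 0 gives Z = 30; Q = 8 gives Z = 62.

30 to 62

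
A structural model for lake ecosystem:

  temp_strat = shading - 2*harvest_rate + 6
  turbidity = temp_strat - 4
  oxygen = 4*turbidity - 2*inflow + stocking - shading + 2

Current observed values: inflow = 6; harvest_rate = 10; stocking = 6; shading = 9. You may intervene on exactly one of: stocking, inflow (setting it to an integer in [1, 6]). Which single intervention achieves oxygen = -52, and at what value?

set stocking = 3

Intervening on stocking: with other inputs at their observed values, oxygen = stocking - 55. Solving for -52 gives stocking = 3, within [1, 6].
Intervening on inflow: oxygen = -2*inflow - 37. Reaching -52 requires inflow = 15/2, not an integer.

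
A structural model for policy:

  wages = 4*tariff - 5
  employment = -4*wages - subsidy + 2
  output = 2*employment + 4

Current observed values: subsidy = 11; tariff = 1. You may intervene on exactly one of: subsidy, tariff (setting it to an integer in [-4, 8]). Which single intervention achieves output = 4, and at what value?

set subsidy = 6

Intervening on subsidy: with other inputs at their observed values, output = -2*subsidy + 16. Solving for 4 gives subsidy = 6, within [-4, 8].
Intervening on tariff: output = -32*tariff + 26. Reaching 4 requires tariff = 11/16, not an integer.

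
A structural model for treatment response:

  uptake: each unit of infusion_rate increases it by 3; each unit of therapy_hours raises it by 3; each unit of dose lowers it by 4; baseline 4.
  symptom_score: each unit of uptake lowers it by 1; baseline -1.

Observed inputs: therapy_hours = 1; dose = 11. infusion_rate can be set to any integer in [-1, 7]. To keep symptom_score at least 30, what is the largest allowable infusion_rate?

Substituting into the uptake equation gives uptake = 3*infusion_rate - 37.
This gives symptom_score = -3*infusion_rate + 36.
Require -3*infusion_rate + 36 ≥ 30, so infusion_rate ≤ 2.
The largest integer in [-1, 7] satisfying this is 2.

infusion_rate = 2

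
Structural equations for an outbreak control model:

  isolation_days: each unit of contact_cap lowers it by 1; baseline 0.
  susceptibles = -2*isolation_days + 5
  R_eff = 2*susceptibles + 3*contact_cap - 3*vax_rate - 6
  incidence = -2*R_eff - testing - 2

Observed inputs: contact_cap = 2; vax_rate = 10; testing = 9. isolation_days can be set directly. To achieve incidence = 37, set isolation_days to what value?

Intervening on isolation_days fixes its value directly, overriding its dependence on contact_cap.
Substituting into the R_eff equation gives R_eff = -4*isolation_days - 20.
Substituting into the incidence equation gives incidence = 8*isolation_days + 29.
Solve 8*isolation_days + 29 = 37: isolation_days = (37 - 29) / 8 = 1.

isolation_days = 1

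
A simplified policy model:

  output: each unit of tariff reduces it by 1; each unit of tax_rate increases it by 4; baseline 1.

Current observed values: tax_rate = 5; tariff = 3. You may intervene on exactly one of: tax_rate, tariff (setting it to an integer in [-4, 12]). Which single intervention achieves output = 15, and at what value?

set tariff = 6

Intervening on tax_rate: output = 4*tax_rate - 2. Reaching 15 requires tax_rate = 17/4, not an integer.
Intervening on tariff: with other inputs at their observed values, output = -tariff + 21. Solving for 15 gives tariff = 6, within [-4, 12].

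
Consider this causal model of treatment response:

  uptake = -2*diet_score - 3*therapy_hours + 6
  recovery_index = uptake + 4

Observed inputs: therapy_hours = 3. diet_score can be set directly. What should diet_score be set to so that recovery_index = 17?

Substituting into the uptake equation gives uptake = -2*diet_score - 3.
Substituting into the recovery_index equation gives recovery_index = -2*diet_score + 1.
Solve -2*diet_score + 1 = 17: diet_score = (17 - 1) / -2 = -8.

diet_score = -8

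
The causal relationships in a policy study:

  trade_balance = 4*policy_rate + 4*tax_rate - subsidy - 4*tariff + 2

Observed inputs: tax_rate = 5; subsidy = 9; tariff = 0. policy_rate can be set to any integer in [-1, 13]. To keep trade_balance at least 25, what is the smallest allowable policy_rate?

policy_rate = 3

Substituting into the trade_balance equation gives trade_balance = 4*policy_rate + 13.
Require 4*policy_rate + 13 ≥ 25, so policy_rate ≥ 3.
The smallest integer in [-1, 13] satisfying this is 3.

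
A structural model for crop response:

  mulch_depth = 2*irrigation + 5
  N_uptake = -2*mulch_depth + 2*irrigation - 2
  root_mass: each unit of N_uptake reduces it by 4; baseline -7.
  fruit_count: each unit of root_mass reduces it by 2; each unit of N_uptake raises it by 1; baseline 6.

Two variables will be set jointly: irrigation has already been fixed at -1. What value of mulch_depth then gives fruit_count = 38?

With irrigation held at -1:
Intervening on mulch_depth fixes its value directly, overriding its dependence on irrigation.
Substituting into the N_uptake equation gives N_uptake = -2*mulch_depth - 4.
Substituting into the root_mass equation gives root_mass = 8*mulch_depth + 9.
Substituting into the fruit_count equation gives fruit_count = -18*mulch_depth - 16.
Solve -18*mulch_depth - 16 = 38: mulch_depth = (38 + 16) / -18 = -3.

mulch_depth = -3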